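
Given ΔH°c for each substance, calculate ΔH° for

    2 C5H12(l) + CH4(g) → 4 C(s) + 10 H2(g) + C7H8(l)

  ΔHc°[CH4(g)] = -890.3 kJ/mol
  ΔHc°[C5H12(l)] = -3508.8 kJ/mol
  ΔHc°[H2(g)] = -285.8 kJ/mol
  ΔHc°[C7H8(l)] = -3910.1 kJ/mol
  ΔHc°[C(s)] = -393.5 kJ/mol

ΔH° = 434.2 kJ/mol

Using ΔH = Σ nΔHc°(reactants) − Σ nΔHc°(products):
= [2·(-3508.8) + 1·(-890.3)] − [4·(-393.5) + 10·(-285.8) + 1·(-3910.1)]
= 434.2 kJ/mol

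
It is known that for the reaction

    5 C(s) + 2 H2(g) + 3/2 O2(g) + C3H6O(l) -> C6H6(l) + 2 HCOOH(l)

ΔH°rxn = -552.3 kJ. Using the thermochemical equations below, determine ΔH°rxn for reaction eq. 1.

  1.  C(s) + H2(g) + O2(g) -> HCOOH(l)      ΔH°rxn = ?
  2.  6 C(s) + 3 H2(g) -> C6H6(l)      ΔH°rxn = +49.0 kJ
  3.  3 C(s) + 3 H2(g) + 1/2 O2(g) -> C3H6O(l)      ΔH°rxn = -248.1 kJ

eq. 1 × 2 (scale by 2 for the 2 HCOOH(l)): contributes 2·x
eq. 2 as written (C6H6(l) already on the product side): +49.0 kJ
eq. 3 reversed (C3H6O(l) must end up as a reactant): +248.1 kJ
-552.3 = (+49.0) + (+248.1) + 2·x
x = (-552.3 − (+297.1)) / (2) = -424.7 kJ

ΔH°rxn = -424.7 kJ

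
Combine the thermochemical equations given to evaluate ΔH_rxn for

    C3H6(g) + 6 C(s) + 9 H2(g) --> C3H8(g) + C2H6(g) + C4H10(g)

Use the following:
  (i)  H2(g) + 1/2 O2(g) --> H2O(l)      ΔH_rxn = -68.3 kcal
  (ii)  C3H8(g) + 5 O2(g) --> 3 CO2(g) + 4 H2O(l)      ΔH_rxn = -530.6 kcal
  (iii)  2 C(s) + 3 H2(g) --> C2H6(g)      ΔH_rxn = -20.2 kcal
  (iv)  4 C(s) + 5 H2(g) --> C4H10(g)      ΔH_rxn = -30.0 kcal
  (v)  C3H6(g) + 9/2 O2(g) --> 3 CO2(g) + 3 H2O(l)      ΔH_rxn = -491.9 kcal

ΔH_rxn = -79.8 kcal

(i) as written: -68.3 kcal
(ii) reversed (C3H8(g) must end up as a product): +530.6 kcal
(iii) as written (C2H6(g) already on the product side): -20.2 kcal
(iv) as written (C4H10(g) already on the product side): -30.0 kcal
(v) as written (C3H6(g) already on the reactant side): -491.9 kcal
Since enthalpy is a state function, ΔH_rxn = (-68.3) + (+530.6) + (-20.2) + (-30.0) + (-491.9) = -79.8 kcal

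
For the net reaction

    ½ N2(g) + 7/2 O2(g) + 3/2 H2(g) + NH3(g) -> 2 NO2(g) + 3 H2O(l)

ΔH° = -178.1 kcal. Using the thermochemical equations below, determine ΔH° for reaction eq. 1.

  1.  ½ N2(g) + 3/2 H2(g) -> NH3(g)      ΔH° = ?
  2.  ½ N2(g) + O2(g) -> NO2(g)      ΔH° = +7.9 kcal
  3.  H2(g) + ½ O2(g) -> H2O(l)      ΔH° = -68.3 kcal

eq. 1 reversed (NH3(g) must end up as a reactant): contributes −x
eq. 2 × 2 (×2 to match 2 NO2(g) in the target): (2)·(+7.9) = +15.8 kcal
eq. 3 × 3 (scale by 3 for the 3 H2O(l)): (3)·(-68.3) = -204.9 kcal
-178.1 = (+15.8) + (-204.9) − x
x = (-178.1 − (-189.1)) / (-1) = -11.0 kcal

ΔH° = -11.0 kcal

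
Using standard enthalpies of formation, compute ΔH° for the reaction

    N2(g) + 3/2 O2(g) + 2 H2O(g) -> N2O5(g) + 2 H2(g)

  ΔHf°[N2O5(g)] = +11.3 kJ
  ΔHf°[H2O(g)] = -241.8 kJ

Products: 1·(+11.3) + 2·(+0.0) = +11.3
Reactants: 1·(+0.0) + 3/2·(+0.0) + 2·(-241.8) = -483.6
ΔH° = (+11.3) − (-483.6) = 494.9 kJ

ΔH° = 494.9 kJ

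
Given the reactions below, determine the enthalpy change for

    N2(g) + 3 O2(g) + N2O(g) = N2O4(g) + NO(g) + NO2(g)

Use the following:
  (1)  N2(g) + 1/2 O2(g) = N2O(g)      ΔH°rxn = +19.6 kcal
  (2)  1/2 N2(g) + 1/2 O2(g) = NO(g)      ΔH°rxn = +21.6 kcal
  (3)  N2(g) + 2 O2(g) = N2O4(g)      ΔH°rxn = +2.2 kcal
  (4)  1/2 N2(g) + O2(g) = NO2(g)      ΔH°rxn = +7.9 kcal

ΔH°rxn = 12.1 kcal

(1) reversed: -19.6 kcal
(2) as written: +21.6 kcal
(3) as written: +2.2 kcal
(4) as written: +7.9 kcal
ΔH°rxn = (-19.6) + (+21.6) + (+2.2) + (+7.9) = 12.1 kcal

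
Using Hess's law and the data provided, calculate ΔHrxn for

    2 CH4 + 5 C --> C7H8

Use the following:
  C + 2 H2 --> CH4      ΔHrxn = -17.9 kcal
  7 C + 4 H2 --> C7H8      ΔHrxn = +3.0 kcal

equation 1 reversed and × 2 (reverse to put CH4 on the reactant side; ×2 to match 2 CH4 in the target): (-2)·(-17.9) = +35.8 kcal
equation 2 as written (C7H8 already on the product side): +3.0 kcal
ΔHrxn = (+35.8) + (+3.0) = 38.8 kcal

ΔHrxn = 38.8 kcal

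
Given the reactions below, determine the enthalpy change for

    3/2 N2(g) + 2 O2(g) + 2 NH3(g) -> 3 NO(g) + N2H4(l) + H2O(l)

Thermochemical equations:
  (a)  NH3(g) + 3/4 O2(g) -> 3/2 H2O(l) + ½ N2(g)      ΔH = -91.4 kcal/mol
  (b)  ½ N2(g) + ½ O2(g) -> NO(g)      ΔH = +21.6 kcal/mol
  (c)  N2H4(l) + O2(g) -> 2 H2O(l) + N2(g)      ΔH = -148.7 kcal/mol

(a) × 2: (2)·(-91.4) = -182.8 kcal/mol
(b) × 3: (3)·(+21.6) = +64.8 kcal/mol
(c) reversed: +148.7 kcal/mol
ΔH = (2)·(-91.4) + (3)·(+21.6) + (-1)·(-148.7) = 30.7 kcal/mol

ΔH = 30.7 kcal/mol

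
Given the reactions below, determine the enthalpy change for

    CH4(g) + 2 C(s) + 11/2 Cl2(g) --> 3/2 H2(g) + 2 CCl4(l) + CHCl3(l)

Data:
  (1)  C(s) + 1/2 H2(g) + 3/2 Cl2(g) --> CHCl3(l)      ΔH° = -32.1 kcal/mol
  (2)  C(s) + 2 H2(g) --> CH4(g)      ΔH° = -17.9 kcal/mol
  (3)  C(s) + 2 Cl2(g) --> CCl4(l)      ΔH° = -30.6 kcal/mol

(1) as written (CHCl3(l) already on the product side): -32.1 kcal/mol
(2) reversed (CH4(g) must end up as a reactant): +17.9 kcal/mol
(3) × 2 (scale by 2 for the 2 CCl4(l)): (2)·(-30.6) = -61.2 kcal/mol
ΔH° = (1)·(-32.1) + (-1)·(-17.9) + (2)·(-30.6) = -75.4 kcal/mol

ΔH° = -75.4 kcal/mol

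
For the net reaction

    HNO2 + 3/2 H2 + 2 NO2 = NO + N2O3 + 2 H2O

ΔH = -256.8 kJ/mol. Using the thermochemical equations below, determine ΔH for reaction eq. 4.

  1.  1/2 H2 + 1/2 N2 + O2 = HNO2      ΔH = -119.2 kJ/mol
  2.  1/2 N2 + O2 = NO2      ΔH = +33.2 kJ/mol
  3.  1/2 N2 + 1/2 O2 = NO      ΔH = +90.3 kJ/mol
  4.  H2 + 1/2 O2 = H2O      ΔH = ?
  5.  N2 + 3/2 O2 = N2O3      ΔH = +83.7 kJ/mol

eq. 1 reversed (HNO2 must end up as a reactant): +119.2 kJ/mol
eq. 2 reversed and × 2 (NO2 must end up as a reactant; ×2 to match 2 NO2 in the target): (-2)·(+33.2) = -66.4 kJ/mol
eq. 3 as written (NO already on the product side): +90.3 kJ/mol
eq. 4 × 2 (scale by 2 for the 2 H2O): contributes 2·x
eq. 5 as written (N2O3 already on the product side): +83.7 kJ/mol
-256.8 = (+119.2) + (-66.4) + (+90.3) + (+83.7) + 2·x
x = (-256.8 − (+226.8)) / (2) = -241.8 kJ/mol

ΔH = -241.8 kJ/mol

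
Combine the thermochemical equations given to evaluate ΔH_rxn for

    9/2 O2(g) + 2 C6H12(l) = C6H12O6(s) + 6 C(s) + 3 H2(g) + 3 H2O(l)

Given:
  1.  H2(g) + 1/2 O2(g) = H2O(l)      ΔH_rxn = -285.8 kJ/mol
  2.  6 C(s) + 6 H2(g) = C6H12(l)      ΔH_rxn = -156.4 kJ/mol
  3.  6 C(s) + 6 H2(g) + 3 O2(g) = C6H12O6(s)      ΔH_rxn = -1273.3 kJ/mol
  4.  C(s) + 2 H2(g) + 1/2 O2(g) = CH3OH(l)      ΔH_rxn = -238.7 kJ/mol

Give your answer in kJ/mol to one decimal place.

ΔH_rxn = -1817.9 kJ/mol

eq. 1 × 3 (×3 to match 3 H2O(l) in the target): (3)·(-285.8) = -857.4 kJ/mol
eq. 2 reversed and × 2 (reverse to put C6H12(l) on the reactant side; scale by 2 for the 2 C6H12(l)): (-2)·(-156.4) = +312.8 kJ/mol
eq. 3 as written (C6H12O6(s) already on the product side): -1273.3 kJ/mol
eq. 4: not needed (CH3OH(l) appears nowhere else).
Since enthalpy is a state function, ΔH_rxn = (-857.4) + (+312.8) + (-1273.3) = -1817.9 kJ/mol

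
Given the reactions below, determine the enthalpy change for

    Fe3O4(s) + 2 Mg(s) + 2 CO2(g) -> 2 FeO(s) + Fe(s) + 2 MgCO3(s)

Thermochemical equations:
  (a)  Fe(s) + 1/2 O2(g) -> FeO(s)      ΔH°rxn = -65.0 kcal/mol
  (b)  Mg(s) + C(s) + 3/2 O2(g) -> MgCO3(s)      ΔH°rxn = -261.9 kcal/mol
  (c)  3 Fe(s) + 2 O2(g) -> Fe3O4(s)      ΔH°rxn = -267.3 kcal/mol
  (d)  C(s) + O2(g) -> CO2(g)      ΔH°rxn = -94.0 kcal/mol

(a) × 2: (2)·(-65.0) = -130.0 kcal/mol
(b) × 2: (2)·(-261.9) = -523.8 kcal/mol
(c) reversed: +267.3 kcal/mol
(d) reversed and × 2: (-2)·(-94.0) = +188.0 kcal/mol
By Hess's law, ΔH°rxn = (2)·(-65.0) + (2)·(-261.9) + (-1)·(-267.3) + (-2)·(-94.0) = -198.5 kcal/mol

ΔH°rxn = -198.5 kcal/mol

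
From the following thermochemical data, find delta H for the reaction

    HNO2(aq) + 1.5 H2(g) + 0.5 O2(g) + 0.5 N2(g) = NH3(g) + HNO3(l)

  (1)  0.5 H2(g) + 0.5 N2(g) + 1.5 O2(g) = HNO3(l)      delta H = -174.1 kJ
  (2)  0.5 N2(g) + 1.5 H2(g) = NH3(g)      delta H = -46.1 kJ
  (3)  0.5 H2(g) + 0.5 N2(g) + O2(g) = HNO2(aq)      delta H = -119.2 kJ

(1) as written (HNO3(l) already on the product side): -174.1 kJ
(2) as written (NH3(g) already on the product side): -46.1 kJ
(3) reversed (reverse to put HNO2(aq) on the reactant side): +119.2 kJ
delta H = (-174.1) + (-46.1) + (+119.2) = -101.0 kJ

delta H = -101.0 kJ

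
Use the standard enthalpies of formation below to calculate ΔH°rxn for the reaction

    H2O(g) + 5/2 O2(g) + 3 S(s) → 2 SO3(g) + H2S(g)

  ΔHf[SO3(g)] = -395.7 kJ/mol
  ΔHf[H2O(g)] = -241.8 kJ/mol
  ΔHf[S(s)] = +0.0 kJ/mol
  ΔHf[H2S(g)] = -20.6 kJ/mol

ΔH°rxn = Σ nΔHf°(products) − Σ nΔHf°(reactants).
Products: 2·(-395.7) + 1·(-20.6) = -812.0
Reactants: 1·(-241.8) + 5/2·(+0.0) + 3·(+0.0) = -241.8
ΔH°rxn = (-812.0) − (-241.8) = -570.2 kJ/mol

ΔH°rxn = -570.2 kJ/mol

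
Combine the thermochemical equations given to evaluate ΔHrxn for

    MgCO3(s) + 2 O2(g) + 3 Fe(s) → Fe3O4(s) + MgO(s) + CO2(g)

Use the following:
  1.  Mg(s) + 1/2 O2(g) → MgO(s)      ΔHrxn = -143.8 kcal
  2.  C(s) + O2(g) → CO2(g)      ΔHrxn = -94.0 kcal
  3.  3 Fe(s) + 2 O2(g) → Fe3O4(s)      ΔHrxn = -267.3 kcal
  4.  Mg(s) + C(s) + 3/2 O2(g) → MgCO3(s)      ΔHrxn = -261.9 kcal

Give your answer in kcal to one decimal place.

ΔHrxn = -243.2 kcal

eq. 1 as written (MgO(s) already on the product side): -143.8 kcal
eq. 2 as written (CO2(g) already on the product side): -94.0 kcal
eq. 3 as written (Fe3O4(s) already on the product side): -267.3 kcal
eq. 4 reversed (MgCO3(s) must end up as a reactant): +261.9 kcal
Combining the equations, ΔHrxn = (-143.8) + (-94.0) + (-267.3) + (+261.9) = -243.2 kcal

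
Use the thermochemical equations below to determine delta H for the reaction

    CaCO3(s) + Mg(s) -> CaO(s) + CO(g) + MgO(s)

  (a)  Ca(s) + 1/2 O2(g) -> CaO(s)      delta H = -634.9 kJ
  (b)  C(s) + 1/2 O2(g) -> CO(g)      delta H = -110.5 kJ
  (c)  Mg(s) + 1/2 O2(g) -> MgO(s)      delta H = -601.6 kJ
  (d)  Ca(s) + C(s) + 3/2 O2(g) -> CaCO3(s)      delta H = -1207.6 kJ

delta H = -139.4 kJ

(a) as written: -634.9 kJ
(b) as written: -110.5 kJ
(c) as written: -601.6 kJ
(d) reversed: +1207.6 kJ
By Hess's law, delta H = (-634.9) + (-110.5) + (-601.6) + (+1207.6) = -139.4 kJ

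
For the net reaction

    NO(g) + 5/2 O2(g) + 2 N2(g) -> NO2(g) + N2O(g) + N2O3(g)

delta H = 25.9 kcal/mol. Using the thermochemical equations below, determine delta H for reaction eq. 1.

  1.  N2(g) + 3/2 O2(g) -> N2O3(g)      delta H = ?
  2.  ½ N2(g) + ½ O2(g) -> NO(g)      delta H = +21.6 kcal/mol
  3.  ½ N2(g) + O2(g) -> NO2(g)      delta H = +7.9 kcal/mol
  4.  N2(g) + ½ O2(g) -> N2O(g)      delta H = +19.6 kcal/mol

delta H = 20.0 kcal/mol

eq. 1 as written: contributes x
eq. 2 reversed: -21.6 kcal/mol
eq. 3 as written: +7.9 kcal/mol
eq. 4 as written: +19.6 kcal/mol
+25.9 = (-21.6) + (+7.9) + (+19.6) + x
x = (+25.9 − (+5.9)) / (1) = 20.0 kcal/mol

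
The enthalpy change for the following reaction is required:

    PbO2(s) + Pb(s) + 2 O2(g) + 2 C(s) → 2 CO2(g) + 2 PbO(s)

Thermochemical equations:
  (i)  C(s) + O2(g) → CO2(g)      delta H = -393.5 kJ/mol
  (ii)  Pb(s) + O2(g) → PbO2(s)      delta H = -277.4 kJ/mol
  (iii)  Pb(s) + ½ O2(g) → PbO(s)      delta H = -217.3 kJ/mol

delta H = -944.2 kJ/mol

(i) × 2 (×2 to match 2 CO2(g) in the target): (2)·(-393.5) = -787.0 kJ/mol
(ii) reversed (reverse to put PbO2(s) on the reactant side): +277.4 kJ/mol
(iii) × 2 (×2 to match 2 PbO(s) in the target): (2)·(-217.3) = -434.6 kJ/mol
Combining the equations, delta H = (-787.0) + (+277.4) + (-434.6) = -944.2 kJ/mol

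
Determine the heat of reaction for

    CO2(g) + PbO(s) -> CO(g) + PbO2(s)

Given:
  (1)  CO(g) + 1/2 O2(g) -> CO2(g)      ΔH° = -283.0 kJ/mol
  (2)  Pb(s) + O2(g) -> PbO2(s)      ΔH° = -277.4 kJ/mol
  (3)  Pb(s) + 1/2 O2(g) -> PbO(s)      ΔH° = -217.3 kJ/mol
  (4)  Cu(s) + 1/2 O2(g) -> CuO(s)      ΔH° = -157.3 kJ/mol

ΔH° = 222.9 kJ/mol

(1) reversed: +283.0 kJ/mol
(2) as written: -277.4 kJ/mol
(3) reversed: +217.3 kJ/mol
(4): not needed.
Summing the manipulated equations, ΔH° = (+283.0) + (-277.4) + (+217.3) = 222.9 kJ/mol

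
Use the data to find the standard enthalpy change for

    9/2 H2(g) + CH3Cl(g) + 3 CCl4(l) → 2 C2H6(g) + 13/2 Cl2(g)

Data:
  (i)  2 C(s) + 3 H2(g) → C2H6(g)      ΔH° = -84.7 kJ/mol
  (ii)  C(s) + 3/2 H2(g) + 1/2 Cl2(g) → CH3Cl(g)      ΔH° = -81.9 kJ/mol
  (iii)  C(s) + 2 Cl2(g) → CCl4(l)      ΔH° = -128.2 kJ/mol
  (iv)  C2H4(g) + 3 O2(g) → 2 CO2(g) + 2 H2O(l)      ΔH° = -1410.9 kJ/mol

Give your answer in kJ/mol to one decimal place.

ΔH° = 297.1 kJ/mol

(i) × 2: (2)·(-84.7) = -169.4 kJ/mol
(ii) reversed: +81.9 kJ/mol
(iii) reversed and × 3: (-3)·(-128.2) = +384.6 kJ/mol
(iv): not needed.
Summing the manipulated equations, ΔH° = (-169.4) + (+81.9) + (+384.6) = 297.1 kJ/mol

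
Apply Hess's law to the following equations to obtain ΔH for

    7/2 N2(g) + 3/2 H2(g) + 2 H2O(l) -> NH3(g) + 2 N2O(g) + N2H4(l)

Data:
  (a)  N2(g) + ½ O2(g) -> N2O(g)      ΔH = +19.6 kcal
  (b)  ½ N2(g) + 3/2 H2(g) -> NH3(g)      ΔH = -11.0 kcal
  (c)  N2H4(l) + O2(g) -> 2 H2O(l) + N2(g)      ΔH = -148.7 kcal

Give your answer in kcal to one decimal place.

ΔH = 176.9 kcal

(a) × 2 (×2 to match 2 N2O(g) in the target): (2)·(+19.6) = +39.2 kcal
(b) as written (NH3(g) already on the product side): -11.0 kcal
(c) reversed (N2H4(l) must end up as a product): +148.7 kcal
Since enthalpy is a state function, ΔH = (2)·(+19.6) + (1)·(-11.0) + (-1)·(-148.7) = 176.9 kcal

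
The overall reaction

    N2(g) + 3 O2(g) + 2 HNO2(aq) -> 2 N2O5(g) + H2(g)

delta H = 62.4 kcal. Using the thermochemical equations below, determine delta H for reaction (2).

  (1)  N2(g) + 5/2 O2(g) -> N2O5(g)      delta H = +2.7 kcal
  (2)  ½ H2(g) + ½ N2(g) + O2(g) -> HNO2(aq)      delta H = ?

(1) × 2: (2)·(+2.7) = +5.4 kcal
(2) reversed and × 2: contributes −2·x
+62.4 = (+5.4) − 2·x
x = (+62.4 − (+5.4)) / (-2) = -28.5 kcal

delta H = -28.5 kcal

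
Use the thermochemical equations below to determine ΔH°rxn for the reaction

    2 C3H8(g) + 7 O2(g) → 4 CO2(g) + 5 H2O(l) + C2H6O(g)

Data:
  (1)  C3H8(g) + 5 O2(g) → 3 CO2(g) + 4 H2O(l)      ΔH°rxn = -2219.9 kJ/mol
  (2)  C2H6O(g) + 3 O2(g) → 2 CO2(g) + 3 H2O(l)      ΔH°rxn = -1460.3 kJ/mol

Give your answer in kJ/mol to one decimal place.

(1) × 2: (2)·(-2219.9) = -4439.8 kJ/mol
(2) reversed: +1460.3 kJ/mol
By Hess's law, ΔH°rxn = (2)·(-2219.9) + (-1)·(-1460.3) = -2979.5 kJ/mol

ΔH°rxn = -2979.5 kJ/mol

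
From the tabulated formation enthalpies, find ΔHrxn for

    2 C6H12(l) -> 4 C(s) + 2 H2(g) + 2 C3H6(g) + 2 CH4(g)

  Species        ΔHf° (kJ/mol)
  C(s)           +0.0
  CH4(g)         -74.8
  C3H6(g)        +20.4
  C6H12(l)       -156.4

ΔHrxn = 204.0 kJ/mol

Products: 4·(+0.0) + 2·(+0.0) + 2·(+20.4) + 2·(-74.8) = -108.8
Reactants: 2·(-156.4) = -312.8
ΔHrxn = (-108.8) − (-312.8) = 204.0 kJ/mol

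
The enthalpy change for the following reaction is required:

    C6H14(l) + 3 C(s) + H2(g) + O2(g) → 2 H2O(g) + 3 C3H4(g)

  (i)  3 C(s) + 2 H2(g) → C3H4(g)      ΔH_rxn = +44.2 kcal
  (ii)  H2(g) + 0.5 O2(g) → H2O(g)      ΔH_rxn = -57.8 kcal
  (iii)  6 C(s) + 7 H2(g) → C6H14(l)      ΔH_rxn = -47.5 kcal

(i) × 3: (3)·(+44.2) = +132.6 kcal
(ii) × 2: (2)·(-57.8) = -115.6 kcal
(iii) reversed: +47.5 kcal
ΔH_rxn = (3)·(+44.2) + (2)·(-57.8) + (-1)·(-47.5) = 64.5 kcal

ΔH_rxn = 64.5 kcal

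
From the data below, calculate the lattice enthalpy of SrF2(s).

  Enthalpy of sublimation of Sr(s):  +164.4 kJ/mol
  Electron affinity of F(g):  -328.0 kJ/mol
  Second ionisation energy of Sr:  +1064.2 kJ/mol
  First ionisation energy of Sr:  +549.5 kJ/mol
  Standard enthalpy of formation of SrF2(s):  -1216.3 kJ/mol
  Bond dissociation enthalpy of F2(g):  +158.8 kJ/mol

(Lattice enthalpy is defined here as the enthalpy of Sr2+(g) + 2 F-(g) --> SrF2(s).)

U = -2497.2 kJ/mol

ΔHf° = 1·ΔHsub + 1·(ΣIE) + 1·D(F2) + 2·EA + U
-1216.3 = 1·(+164.4) + 1·(+1613.7) + 1·(+158.8) + 2·(-328.0) + U
U = -1216.3 − (+1280.9) = -2497.2 kJ/mol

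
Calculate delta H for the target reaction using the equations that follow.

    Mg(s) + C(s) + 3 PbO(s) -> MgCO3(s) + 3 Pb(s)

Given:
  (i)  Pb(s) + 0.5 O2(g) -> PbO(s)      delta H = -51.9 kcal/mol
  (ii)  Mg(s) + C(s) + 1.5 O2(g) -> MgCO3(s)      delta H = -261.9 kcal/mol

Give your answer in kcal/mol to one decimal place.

(i) reversed and × 3: (-3)·(-51.9) = +155.7 kcal/mol
(ii) as written: -261.9 kcal/mol
delta H = (-3)·(-51.9) + (1)·(-261.9) = -106.2 kcal/mol

delta H = -106.2 kcal/mol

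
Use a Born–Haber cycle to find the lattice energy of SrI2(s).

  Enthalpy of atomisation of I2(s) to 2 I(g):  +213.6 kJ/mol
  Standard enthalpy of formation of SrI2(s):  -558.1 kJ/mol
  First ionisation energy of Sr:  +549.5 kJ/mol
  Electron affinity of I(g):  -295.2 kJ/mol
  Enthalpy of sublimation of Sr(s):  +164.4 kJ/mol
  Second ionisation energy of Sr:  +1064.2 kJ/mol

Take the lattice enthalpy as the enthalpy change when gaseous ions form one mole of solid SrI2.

ΔHf° = 1·ΔHsub + 1·(ΣIE) + 1·D(I2) + 2·EA + U
-558.1 = 1·(+164.4) + 1·(+1613.7) + 1·(+213.6) + 2·(-295.2) + U
U = -558.1 − (+1401.3) = -1959.4 kJ/mol

U = -1959.4 kJ/mol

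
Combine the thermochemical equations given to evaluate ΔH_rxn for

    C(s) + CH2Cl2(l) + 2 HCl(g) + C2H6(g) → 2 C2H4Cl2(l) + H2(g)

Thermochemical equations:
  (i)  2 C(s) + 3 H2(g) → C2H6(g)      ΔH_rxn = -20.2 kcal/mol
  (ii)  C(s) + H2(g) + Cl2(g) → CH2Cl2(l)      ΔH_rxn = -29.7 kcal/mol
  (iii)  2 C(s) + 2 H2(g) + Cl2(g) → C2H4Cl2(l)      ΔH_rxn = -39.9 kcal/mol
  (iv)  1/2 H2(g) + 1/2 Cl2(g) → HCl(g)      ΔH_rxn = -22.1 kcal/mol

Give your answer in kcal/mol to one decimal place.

ΔH_rxn = 14.3 kcal/mol

(i) reversed (reverse to put C2H6(g) on the reactant side): +20.2 kcal/mol
(ii) reversed (reverse to put CH2Cl2(l) on the reactant side): +29.7 kcal/mol
(iii) × 2 (scale by 2 for the 2 C2H4Cl2(l)): (2)·(-39.9) = -79.8 kcal/mol
(iv) reversed and × 2 (reverse to put HCl(g) on the reactant side; ×2 to match 2 HCl(g) in the target): (-2)·(-22.1) = +44.2 kcal/mol
ΔH_rxn = (-1)·(-20.2) + (-1)·(-29.7) + (2)·(-39.9) + (-2)·(-22.1) = 14.3 kcal/mol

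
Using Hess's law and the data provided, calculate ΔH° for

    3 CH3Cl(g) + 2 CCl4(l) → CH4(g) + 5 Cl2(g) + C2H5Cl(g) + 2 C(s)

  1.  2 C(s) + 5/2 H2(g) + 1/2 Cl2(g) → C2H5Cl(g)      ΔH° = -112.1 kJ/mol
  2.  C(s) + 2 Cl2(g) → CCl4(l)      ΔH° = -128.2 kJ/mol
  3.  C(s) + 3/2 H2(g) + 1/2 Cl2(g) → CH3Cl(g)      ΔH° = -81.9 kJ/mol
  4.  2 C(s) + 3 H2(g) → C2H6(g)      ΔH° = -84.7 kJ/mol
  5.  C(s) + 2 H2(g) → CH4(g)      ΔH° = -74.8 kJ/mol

ΔH° = 315.2 kJ/mol

eq. 1 as written: -112.1 kJ/mol
eq. 2 reversed and × 2: (-2)·(-128.2) = +256.4 kJ/mol
eq. 3 reversed and × 3: (-3)·(-81.9) = +245.7 kJ/mol
eq. 4: not needed.
eq. 5 as written: -74.8 kJ/mol
Summing the manipulated equations, ΔH° = (-112.1) + (+256.4) + (+245.7) + (-74.8) = 315.2 kJ/mol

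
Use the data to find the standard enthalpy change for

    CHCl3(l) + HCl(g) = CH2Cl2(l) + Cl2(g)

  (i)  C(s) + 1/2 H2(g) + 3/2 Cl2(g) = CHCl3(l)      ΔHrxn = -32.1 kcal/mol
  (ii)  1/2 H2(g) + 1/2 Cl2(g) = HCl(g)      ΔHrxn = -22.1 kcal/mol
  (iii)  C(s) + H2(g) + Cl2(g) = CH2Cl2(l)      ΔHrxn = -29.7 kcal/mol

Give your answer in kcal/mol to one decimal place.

(i) reversed: +32.1 kcal/mol
(ii) reversed: +22.1 kcal/mol
(iii) as written: -29.7 kcal/mol
ΔHrxn = (-1)·(-32.1) + (-1)·(-22.1) + (1)·(-29.7) = 24.5 kcal/mol

ΔHrxn = 24.5 kcal/mol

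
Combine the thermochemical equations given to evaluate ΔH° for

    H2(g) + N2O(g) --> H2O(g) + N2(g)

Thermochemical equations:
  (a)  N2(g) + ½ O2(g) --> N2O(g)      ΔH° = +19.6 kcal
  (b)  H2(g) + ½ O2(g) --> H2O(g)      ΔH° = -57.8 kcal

(a) reversed (reverse to put N2O(g) on the reactant side): -19.6 kcal
(b) as written (H2O(g) already on the product side): -57.8 kcal
Since enthalpy is a state function, ΔH° = (-1)·(+19.6) + (1)·(-57.8) = -77.4 kcal

ΔH° = -77.4 kcal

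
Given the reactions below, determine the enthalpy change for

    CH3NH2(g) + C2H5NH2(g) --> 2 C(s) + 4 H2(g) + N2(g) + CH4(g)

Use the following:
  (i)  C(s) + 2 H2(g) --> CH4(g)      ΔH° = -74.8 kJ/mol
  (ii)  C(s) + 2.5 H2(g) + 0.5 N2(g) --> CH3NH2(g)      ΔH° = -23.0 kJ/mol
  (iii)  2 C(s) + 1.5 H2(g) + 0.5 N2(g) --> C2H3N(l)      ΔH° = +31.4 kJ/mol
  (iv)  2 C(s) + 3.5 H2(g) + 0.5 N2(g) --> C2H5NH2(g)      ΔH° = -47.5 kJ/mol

(i) as written: -74.8 kJ/mol
(ii) reversed: +23.0 kJ/mol
(iii): not needed.
(iv) reversed: +47.5 kJ/mol
Combining the equations, ΔH° = (-74.8) + (+23.0) + (+47.5) = -4.3 kJ/mol

ΔH° = -4.3 kJ/mol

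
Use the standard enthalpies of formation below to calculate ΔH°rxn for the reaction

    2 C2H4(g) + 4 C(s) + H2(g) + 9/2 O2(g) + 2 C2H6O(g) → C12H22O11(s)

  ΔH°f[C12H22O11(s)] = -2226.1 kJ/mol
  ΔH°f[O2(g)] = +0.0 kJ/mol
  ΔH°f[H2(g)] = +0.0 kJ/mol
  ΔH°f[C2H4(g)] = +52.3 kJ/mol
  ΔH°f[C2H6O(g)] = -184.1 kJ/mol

ΔH°rxn = -1962.5 kJ/mol

Products: 1·(-2226.1) = -2226.1
Reactants: 2·(+52.3) + 4·(+0.0) + 1·(+0.0) + 9/2·(+0.0) + 2·(-184.1) = -263.6
ΔH°rxn = (-2226.1) − (-263.6) = -1962.5 kJ/mol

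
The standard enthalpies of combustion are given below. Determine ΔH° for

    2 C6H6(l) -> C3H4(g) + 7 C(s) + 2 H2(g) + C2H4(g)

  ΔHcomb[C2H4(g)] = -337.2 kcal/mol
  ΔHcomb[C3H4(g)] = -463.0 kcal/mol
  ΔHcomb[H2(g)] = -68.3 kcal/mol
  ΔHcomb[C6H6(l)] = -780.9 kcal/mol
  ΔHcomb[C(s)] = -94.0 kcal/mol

ΔH° = 33.0 kcal/mol

Using ΔH = Σ nΔHc°(reactants) − Σ nΔHc°(products):
= [2·(-780.9)] − [1·(-463.0) + 7·(-94.0) + 2·(-68.3) + 1·(-337.2)]
= 33.0 kcal/mol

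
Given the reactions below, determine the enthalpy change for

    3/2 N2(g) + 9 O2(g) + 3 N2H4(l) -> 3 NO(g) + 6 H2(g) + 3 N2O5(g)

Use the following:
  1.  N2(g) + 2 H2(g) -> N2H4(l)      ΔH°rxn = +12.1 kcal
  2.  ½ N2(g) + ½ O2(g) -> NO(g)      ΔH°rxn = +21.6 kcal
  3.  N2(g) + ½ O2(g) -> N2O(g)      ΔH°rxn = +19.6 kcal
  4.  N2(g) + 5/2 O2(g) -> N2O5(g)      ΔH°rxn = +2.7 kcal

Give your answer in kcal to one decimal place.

eq. 1 reversed and × 3 (reverse to put N2H4(l) on the reactant side; ×3 to match 3 N2H4(l) in the target): (-3)·(+12.1) = -36.3 kcal
eq. 2 × 3 (scale by 3 for the 3 NO(g)): (3)·(+21.6) = +64.8 kcal
eq. 3: not needed (N2O(g) appears nowhere else).
eq. 4 × 3 (×3 to match 3 N2O5(g) in the target): (3)·(+2.7) = +8.1 kcal
ΔH°rxn = (-36.3) + (+64.8) + (+8.1) = 36.6 kcal

ΔH°rxn = 36.6 kcal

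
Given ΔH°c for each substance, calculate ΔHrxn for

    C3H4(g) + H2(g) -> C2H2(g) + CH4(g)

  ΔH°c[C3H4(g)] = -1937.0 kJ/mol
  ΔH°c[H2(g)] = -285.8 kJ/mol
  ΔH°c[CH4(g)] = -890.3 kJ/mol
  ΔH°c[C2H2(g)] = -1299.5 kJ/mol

Using ΔH = Σ nΔHc°(reactants) − Σ nΔHc°(products):
= [1·(-1937.0) + 1·(-285.8)] − [1·(-1299.5) + 1·(-890.3)]
= -33.0 kJ/mol

ΔHrxn = -33.0 kJ/mol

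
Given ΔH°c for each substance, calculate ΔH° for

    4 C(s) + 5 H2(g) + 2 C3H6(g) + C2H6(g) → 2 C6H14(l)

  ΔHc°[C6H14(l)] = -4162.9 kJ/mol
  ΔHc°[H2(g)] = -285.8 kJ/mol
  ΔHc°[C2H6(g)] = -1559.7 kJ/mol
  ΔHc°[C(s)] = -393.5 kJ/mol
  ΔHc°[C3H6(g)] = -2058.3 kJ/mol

ΔH° = -353.5 kJ/mol

With combustion enthalpies, reactants minus products:
= [4·(-393.5) + 5·(-285.8) + 2·(-2058.3) + 1·(-1559.7)] − [2·(-4162.9)]
= -353.5 kJ/mol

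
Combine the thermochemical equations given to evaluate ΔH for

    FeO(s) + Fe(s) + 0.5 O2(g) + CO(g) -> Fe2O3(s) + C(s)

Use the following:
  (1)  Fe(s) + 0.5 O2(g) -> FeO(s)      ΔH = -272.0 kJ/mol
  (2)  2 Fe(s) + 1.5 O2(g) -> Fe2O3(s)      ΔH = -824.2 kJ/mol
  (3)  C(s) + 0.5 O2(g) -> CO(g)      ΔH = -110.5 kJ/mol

ΔH = -441.7 kJ/mol

(1) reversed (FeO(s) must end up as a reactant): +272.0 kJ/mol
(2) as written (Fe2O3(s) already on the product side): -824.2 kJ/mol
(3) reversed (CO(g) must end up as a reactant): +110.5 kJ/mol
ΔH = (+272.0) + (-824.2) + (+110.5) = -441.7 kJ/mol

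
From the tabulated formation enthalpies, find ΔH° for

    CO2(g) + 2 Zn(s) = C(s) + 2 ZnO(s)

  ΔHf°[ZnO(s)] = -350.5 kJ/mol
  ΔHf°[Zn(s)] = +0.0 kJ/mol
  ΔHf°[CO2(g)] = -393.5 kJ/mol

ΔH° = -307.5 kJ/mol

Products: 1·(+0.0) + 2·(-350.5) = -701.0
Reactants: 1·(-393.5) + 2·(+0.0) = -393.5
ΔH° = (-701.0) − (-393.5) = -307.5 kJ/mol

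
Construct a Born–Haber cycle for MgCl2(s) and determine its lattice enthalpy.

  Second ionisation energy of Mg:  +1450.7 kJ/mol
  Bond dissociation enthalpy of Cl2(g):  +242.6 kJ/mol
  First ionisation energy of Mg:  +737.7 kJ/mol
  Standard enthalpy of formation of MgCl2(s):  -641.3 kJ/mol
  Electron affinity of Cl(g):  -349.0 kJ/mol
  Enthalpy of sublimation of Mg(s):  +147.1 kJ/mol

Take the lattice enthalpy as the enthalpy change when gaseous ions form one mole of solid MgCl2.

U = -2521.4 kJ/mol

ΔHf° = 1·ΔHsub + 1·(ΣIE) + 1·D(Cl2) + 2·EA + U
-641.3 = 1·(+147.1) + 1·(+2188.4) + 1·(+242.6) + 2·(-349.0) + U
U = -641.3 − (+1880.1) = -2521.4 kJ/mol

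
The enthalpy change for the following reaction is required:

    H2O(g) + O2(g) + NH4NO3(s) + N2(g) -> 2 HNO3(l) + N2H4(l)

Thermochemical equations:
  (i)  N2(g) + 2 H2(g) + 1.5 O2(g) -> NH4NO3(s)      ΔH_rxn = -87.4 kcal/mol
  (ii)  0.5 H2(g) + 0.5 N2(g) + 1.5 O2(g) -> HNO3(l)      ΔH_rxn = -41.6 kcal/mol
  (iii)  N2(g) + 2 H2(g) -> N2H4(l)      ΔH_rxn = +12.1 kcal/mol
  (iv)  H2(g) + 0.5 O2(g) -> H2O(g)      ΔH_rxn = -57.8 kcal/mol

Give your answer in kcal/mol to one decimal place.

ΔH_rxn = 74.1 kcal/mol

(i) reversed (NH4NO3(s) must end up as a reactant): +87.4 kcal/mol
(ii) × 2 (×2 to match 2 HNO3(l) in the target): (2)·(-41.6) = -83.2 kcal/mol
(iii) as written (N2H4(l) already on the product side): +12.1 kcal/mol
(iv) reversed (reverse to put H2O(g) on the reactant side): +57.8 kcal/mol
Summing the manipulated equations, ΔH_rxn = (+87.4) + (-83.2) + (+12.1) + (+57.8) = 74.1 kcal/mol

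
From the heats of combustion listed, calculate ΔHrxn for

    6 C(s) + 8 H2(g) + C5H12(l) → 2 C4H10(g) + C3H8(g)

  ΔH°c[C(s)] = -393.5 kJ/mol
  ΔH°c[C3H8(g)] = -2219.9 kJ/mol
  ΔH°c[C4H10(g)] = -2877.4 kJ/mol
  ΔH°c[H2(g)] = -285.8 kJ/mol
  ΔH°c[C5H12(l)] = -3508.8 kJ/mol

Using ΔH = Σ nΔHc°(reactants) − Σ nΔHc°(products):
= [6·(-393.5) + 8·(-285.8) + 1·(-3508.8)] − [2·(-2877.4) + 1·(-2219.9)]
= -181.5 kJ/mol

ΔHrxn = -181.5 kJ/mol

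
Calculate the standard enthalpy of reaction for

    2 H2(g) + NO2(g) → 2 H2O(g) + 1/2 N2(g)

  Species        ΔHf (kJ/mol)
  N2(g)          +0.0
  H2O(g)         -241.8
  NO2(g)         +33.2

ΔH°rxn = Σ nΔHf°(products) − Σ nΔHf°(reactants).
Products: 2·(-241.8) + 1/2·(+0.0) = -483.6
Reactants: 2·(+0.0) + 1·(+33.2) = +33.2
ΔH_rxn = (-483.6) − (+33.2) = -516.8 kJ/mol

ΔH_rxn = -516.8 kJ/mol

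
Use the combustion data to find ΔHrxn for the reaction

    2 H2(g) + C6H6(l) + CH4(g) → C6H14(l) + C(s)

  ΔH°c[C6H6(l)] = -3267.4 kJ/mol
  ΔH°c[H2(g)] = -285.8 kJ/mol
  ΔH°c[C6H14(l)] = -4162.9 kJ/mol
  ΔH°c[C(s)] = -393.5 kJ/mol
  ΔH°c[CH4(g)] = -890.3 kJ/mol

Using ΔH = Σ nΔHc°(reactants) − Σ nΔHc°(products):
= [2·(-285.8) + 1·(-3267.4) + 1·(-890.3)] − [1·(-4162.9) + 1·(-393.5)]
= -172.9 kJ/mol

ΔHrxn = -172.9 kJ/mol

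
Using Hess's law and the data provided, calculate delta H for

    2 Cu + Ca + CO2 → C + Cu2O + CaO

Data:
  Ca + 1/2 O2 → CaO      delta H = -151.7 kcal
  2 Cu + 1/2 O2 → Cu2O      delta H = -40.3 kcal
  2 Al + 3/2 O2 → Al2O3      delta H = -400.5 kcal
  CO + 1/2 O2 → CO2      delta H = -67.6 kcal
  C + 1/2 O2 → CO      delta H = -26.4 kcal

equation 1 as written: -151.7 kcal
equation 2 as written: -40.3 kcal
equation 3: not needed.
equation 4 reversed: +67.6 kcal
equation 5 reversed: +26.4 kcal
By Hess's law, delta H = (-151.7) + (-40.3) + (+67.6) + (+26.4) = -98.0 kcal

delta H = -98.0 kcal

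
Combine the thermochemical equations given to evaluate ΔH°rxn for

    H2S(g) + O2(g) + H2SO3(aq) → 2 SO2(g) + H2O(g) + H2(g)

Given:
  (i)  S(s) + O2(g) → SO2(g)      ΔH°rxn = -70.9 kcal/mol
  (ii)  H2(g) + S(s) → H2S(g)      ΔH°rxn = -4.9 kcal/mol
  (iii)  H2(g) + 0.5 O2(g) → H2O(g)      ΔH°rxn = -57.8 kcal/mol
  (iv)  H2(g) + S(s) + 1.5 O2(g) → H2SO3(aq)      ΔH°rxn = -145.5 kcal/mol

(i) × 2 (×2 to match 2 SO2(g) in the target): (2)·(-70.9) = -141.8 kcal/mol
(ii) reversed (reverse to put H2S(g) on the reactant side): +4.9 kcal/mol
(iii) as written (H2O(g) already on the product side): -57.8 kcal/mol
(iv) reversed (H2SO3(aq) must end up as a reactant): +145.5 kcal/mol
Since enthalpy is a state function, ΔH°rxn = (2)·(-70.9) + (-1)·(-4.9) + (1)·(-57.8) + (-1)·(-145.5) = -49.2 kcal/mol

ΔH°rxn = -49.2 kcal/mol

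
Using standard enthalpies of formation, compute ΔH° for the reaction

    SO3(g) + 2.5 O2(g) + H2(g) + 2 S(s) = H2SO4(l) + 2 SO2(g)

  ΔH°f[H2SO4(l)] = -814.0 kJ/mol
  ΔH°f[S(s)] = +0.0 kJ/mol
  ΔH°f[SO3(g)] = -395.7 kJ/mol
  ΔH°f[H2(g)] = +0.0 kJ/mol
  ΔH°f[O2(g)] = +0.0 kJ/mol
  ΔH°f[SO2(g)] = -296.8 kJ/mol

ΔH° = -1011.9 kJ/mol

ΔH°rxn = Σ nΔHf°(products) − Σ nΔHf°(reactants).
Products: 1·(-814.0) + 2·(-296.8) = -1407.6
Reactants: 1·(-395.7) + 5/2·(+0.0) + 1·(+0.0) + 2·(+0.0) = -395.7
ΔH° = (-1407.6) − (-395.7) = -1011.9 kJ/mol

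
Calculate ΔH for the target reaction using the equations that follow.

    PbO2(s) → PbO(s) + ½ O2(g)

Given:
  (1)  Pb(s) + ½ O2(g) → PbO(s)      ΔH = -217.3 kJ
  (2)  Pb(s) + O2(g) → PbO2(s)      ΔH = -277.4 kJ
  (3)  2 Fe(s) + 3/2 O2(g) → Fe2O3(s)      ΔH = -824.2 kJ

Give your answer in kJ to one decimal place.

ΔH = 60.1 kJ

(1) as written (PbO(s) already on the product side): -217.3 kJ
(2) reversed (PbO2(s) must end up as a reactant): +277.4 kJ
(3): not needed (Fe(s) appears nowhere else).
By Hess's law, ΔH = (1)·(-217.3) + (-1)·(-277.4) = 60.1 kJ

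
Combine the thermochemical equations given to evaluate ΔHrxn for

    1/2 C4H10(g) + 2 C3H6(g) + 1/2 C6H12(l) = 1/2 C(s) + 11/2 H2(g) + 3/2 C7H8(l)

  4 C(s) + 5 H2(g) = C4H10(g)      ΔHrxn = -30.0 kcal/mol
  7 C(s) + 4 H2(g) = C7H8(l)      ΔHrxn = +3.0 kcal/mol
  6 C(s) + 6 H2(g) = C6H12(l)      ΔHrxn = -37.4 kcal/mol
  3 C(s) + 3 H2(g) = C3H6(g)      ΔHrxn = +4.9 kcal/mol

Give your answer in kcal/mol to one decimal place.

ΔHrxn = 28.4 kcal/mol

equation 1 reversed and × 1/2: (-1/2)·(-30.0) = +15.0 kcal/mol
equation 2 × 3/2: (3/2)·(+3.0) = +4.5 kcal/mol
equation 3 reversed and × 1/2: (-1/2)·(-37.4) = +18.7 kcal/mol
equation 4 reversed and × 2: (-2)·(+4.9) = -9.8 kcal/mol
ΔHrxn = (-1/2)·(-30.0) + (3/2)·(+3.0) + (-1/2)·(-37.4) + (-2)·(+4.9) = 28.4 kcal/mol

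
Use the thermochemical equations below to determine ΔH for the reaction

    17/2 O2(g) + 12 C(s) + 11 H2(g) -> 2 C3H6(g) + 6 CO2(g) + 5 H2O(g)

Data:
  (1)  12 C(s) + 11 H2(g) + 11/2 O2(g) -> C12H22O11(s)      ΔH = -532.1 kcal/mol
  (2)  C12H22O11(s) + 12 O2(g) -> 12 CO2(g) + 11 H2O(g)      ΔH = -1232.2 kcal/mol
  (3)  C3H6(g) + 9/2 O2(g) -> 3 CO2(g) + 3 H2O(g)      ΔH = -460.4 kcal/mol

(1) as written (C(s) already on the reactant side): -532.1 kcal/mol
(2) as written: -1232.2 kcal/mol
(3) reversed and × 2 (reverse to put C3H6(g) on the product side; scale by 2 for the 2 C3H6(g)): (-2)·(-460.4) = +920.8 kcal/mol
ΔH = (1)·(-532.1) + (1)·(-1232.2) + (-2)·(-460.4) = -843.5 kcal/mol

ΔH = -843.5 kcal/mol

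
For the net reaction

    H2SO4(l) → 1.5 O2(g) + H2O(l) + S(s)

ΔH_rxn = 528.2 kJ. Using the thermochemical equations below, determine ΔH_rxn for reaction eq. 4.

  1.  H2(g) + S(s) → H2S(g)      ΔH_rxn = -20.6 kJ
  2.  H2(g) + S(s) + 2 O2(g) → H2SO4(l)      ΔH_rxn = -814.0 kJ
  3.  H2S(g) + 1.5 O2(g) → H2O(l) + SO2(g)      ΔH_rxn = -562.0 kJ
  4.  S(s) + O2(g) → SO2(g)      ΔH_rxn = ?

eq. 1 as written: -20.6 kJ
eq. 2 reversed: +814.0 kJ
eq. 3 as written: -562.0 kJ
eq. 4 reversed: contributes −x
+528.2 = (-20.6) + (+814.0) + (-562.0) − x
x = (+528.2 − (+231.4)) / (-1) = -296.8 kJ

ΔH_rxn = -296.8 kJ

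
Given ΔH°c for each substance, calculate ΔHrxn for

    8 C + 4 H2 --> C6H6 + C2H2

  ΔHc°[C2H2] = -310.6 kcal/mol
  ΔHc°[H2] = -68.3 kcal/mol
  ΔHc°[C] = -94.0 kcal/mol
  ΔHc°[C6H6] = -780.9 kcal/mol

ΔHrxn = 66.3 kcal/mol

With combustion enthalpies, reactants minus products:
= [8·(-94.0) + 4·(-68.3)] − [1·(-780.9) + 1·(-310.6)]
= 66.3 kcal/mol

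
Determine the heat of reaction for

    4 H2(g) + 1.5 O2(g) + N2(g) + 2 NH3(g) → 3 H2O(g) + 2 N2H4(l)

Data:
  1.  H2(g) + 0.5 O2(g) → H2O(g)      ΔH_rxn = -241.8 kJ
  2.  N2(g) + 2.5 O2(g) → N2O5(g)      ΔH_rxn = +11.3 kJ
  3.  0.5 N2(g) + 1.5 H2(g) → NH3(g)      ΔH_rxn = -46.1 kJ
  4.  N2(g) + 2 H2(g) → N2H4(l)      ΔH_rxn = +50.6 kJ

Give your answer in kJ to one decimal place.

ΔH_rxn = -532.0 kJ

eq. 1 × 3 (scale by 3 for the 3 H2O(g)): (3)·(-241.8) = -725.4 kJ
eq. 2: not needed (N2O5(g) appears nowhere else).
eq. 3 reversed and × 2 (reverse to put NH3(g) on the reactant side; scale by 2 for the 2 NH3(g)): (-2)·(-46.1) = +92.2 kJ
eq. 4 × 2 (scale by 2 for the 2 N2H4(l)): (2)·(+50.6) = +101.2 kJ
Summing the manipulated equations, ΔH_rxn = (-725.4) + (+92.2) + (+101.2) = -532.0 kJ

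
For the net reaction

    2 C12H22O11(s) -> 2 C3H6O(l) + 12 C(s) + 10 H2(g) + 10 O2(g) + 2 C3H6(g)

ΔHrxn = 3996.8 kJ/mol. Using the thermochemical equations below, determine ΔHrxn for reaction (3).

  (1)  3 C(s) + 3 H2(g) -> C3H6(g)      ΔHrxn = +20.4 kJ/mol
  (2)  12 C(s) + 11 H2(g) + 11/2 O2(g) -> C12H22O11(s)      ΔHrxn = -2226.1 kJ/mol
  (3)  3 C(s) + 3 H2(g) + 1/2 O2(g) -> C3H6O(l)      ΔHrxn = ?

ΔHrxn = -248.1 kJ/mol

(1) × 2 (scale by 2 for the 2 C3H6(g)): (2)·(+20.4) = +40.8 kJ/mol
(2) reversed and × 2 (reverse to put C12H22O11(s) on the reactant side; ×2 to match 2 C12H22O11(s) in the target): (-2)·(-2226.1) = +4452.2 kJ/mol
(3) × 2 (×2 to match 2 C3H6O(l) in the target): contributes 2·x
+3996.8 = (+40.8) + (+4452.2) + 2·x
x = (+3996.8 − (+4493.0)) / (2) = -248.1 kJ/mol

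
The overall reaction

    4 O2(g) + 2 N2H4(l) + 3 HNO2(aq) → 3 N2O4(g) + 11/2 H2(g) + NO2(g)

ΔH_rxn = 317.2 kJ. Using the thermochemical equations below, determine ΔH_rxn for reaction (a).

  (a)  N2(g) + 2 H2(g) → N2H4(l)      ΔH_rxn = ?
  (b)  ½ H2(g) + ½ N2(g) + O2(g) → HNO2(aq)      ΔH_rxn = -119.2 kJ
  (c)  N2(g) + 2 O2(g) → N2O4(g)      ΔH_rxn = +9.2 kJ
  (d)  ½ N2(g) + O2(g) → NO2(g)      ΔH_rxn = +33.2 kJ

(a) reversed and × 2: contributes −2·x
(b) reversed and × 3: (-3)·(-119.2) = +357.6 kJ
(c) × 3: (3)·(+9.2) = +27.6 kJ
(d) as written: +33.2 kJ
+317.2 = (+357.6) + (+27.6) + (+33.2) − 2·x
x = (+317.2 − (+418.4)) / (-2) = 50.6 kJ

ΔH_rxn = 50.6 kJ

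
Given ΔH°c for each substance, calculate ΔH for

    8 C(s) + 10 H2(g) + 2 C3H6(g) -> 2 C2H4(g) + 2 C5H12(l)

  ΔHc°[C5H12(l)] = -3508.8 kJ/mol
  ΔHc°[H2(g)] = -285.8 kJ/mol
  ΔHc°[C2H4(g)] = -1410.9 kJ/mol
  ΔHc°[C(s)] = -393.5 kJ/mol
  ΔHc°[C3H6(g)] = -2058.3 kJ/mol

Using ΔH = Σ nΔHc°(reactants) − Σ nΔHc°(products):
= [8·(-393.5) + 10·(-285.8) + 2·(-2058.3)] − [2·(-1410.9) + 2·(-3508.8)]
= -283.2 kJ/mol

ΔH = -283.2 kJ/mol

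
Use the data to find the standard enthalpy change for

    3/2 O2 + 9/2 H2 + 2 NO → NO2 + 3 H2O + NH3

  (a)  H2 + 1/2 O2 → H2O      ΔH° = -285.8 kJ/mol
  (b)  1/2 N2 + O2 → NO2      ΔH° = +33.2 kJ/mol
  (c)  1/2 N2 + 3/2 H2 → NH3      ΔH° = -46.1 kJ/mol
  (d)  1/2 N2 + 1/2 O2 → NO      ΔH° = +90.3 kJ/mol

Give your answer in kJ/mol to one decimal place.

ΔH° = -1050.9 kJ/mol

(a) × 3: (3)·(-285.8) = -857.4 kJ/mol
(b) as written: +33.2 kJ/mol
(c) as written: -46.1 kJ/mol
(d) reversed and × 2: (-2)·(+90.3) = -180.6 kJ/mol
ΔH° = (3)·(-285.8) + (1)·(+33.2) + (1)·(-46.1) + (-2)·(+90.3) = -1050.9 kJ/mol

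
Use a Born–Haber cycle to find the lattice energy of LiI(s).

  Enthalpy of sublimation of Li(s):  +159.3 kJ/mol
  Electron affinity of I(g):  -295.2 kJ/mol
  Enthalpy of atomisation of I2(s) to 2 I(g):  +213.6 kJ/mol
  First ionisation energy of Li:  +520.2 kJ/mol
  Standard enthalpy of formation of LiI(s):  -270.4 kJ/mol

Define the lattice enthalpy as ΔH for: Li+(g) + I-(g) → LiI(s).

ΔHf° = 1·ΔHsub + 1·(ΣIE) + 1/2·D(I2) + 1·EA + U
-270.4 = 1·(+159.3) + 1·(+520.2) + 1/2·(+213.6) + 1·(-295.2) + U
U = -270.4 − (+491.1) = -761.5 kJ/mol

U = -761.5 kJ/mol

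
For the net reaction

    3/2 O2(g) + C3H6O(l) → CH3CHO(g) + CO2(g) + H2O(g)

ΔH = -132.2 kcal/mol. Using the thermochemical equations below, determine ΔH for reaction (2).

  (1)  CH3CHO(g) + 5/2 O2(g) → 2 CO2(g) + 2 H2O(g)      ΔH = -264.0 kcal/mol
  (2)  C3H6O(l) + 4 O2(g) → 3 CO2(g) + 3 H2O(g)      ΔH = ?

ΔH = -396.2 kcal/mol

(1) reversed: +264.0 kcal/mol
(2) as written: contributes x
-132.2 = (+264.0) + x
x = (-132.2 − (+264.0)) / (1) = -396.2 kcal/mol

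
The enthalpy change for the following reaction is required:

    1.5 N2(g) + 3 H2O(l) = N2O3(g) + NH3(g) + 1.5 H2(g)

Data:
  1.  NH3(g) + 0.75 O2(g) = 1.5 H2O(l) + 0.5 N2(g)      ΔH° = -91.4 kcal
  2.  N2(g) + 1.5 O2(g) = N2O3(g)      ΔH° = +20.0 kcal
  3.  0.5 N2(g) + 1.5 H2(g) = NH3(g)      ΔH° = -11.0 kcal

eq. 1 reversed and × 2: (-2)·(-91.4) = +182.8 kcal
eq. 2 as written: +20.0 kcal
eq. 3 reversed: +11.0 kcal
ΔH° = (+182.8) + (+20.0) + (+11.0) = 213.8 kcal

ΔH° = 213.8 kcal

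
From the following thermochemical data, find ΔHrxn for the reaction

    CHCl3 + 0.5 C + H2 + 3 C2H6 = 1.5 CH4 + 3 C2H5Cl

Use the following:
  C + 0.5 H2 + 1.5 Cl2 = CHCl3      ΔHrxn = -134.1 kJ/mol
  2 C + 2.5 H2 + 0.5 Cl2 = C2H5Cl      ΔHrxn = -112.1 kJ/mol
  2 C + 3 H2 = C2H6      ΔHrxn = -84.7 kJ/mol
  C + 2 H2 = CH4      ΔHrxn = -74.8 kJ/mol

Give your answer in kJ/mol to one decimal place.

equation 1 reversed (reverse to put CHCl3 on the reactant side): +134.1 kJ/mol
equation 2 × 3 (scale by 3 for the 3 C2H5Cl): (3)·(-112.1) = -336.3 kJ/mol
equation 3 reversed and × 3 (reverse to put C2H6 on the reactant side; scale by 3 for the 3 C2H6): (-3)·(-84.7) = +254.1 kJ/mol
equation 4 × 3/2 (×3/2 to match 3/2 CH4 in the target): (3/2)·(-74.8) = -112.2 kJ/mol
Combining the equations, ΔHrxn = (+134.1) + (-336.3) + (+254.1) + (-112.2) = -60.3 kJ/mol

ΔHrxn = -60.3 kJ/mol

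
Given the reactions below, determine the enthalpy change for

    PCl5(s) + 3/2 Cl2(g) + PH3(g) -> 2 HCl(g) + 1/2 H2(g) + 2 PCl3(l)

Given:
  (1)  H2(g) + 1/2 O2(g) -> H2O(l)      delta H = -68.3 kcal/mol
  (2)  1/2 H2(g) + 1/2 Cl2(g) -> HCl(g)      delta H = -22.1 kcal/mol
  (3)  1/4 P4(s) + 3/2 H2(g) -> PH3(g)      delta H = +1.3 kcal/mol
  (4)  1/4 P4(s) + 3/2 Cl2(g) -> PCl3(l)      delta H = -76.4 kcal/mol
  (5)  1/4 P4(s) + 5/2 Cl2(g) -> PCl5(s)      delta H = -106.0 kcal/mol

delta H = -92.3 kcal/mol

(1): not needed (O2(g) appears nowhere else).
(2) × 2 (×2 to match 2 HCl(g) in the target): (2)·(-22.1) = -44.2 kcal/mol
(3) reversed (reverse to put PH3(g) on the reactant side): -1.3 kcal/mol
(4) × 2 (×2 to match 2 PCl3(l) in the target): (2)·(-76.4) = -152.8 kcal/mol
(5) reversed (PCl5(s) must end up as a reactant): +106.0 kcal/mol
Combining the equations, delta H = (2)·(-22.1) + (-1)·(+1.3) + (2)·(-76.4) + (-1)·(-106.0) = -92.3 kcal/mol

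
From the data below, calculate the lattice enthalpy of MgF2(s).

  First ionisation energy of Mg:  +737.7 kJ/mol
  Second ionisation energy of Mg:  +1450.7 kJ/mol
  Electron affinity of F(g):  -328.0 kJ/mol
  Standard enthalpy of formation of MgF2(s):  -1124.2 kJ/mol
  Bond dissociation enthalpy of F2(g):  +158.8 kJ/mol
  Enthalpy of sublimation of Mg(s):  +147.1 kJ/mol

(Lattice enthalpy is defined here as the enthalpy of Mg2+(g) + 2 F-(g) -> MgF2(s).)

ΔHf° = 1·ΔHsub + 1·(ΣIE) + 1·D(F2) + 2·EA + U
-1124.2 = 1·(+147.1) + 1·(+2188.4) + 1·(+158.8) + 2·(-328.0) + U
U = -1124.2 − (+1838.3) = -2962.5 kJ/mol

U = -2962.5 kJ/mol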